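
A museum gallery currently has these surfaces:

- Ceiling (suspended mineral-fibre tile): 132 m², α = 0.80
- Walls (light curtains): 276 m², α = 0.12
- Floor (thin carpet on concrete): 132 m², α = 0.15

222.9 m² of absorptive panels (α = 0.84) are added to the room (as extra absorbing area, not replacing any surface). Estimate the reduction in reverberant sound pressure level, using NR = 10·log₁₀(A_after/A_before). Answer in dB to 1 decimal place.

3.4 dB

Total absorption A_before = 132×0.80 + 276×0.12 + 132×0.15
  = 105.600 + 33.120 + 19.800 = 158.520 m² sabins.
Treatment contributes 222.9·0.84 = 187.236 sabins.
New total A_after = 345.756 sabins.
Reduction = 10 log₁₀(A_after/A_before) = 10 log₁₀(2.1812) = 3.4 dB.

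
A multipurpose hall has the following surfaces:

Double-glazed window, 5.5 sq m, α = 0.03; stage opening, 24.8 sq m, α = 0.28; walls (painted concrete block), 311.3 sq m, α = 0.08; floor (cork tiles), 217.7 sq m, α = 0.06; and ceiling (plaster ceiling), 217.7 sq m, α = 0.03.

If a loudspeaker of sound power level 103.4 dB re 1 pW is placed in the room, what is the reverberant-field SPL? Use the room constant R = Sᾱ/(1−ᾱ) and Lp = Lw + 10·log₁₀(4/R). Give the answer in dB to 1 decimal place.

A = 51.606 sabins; S = 777.0 sq m.
ᾱ = 0.0664, so room constant R = A/(1−ᾱ) = 55.276 sq m.
Lp = Lw + 10 log₁₀(4/R) = 103.4 -11.40 = 92.0 dB.

92.0 dB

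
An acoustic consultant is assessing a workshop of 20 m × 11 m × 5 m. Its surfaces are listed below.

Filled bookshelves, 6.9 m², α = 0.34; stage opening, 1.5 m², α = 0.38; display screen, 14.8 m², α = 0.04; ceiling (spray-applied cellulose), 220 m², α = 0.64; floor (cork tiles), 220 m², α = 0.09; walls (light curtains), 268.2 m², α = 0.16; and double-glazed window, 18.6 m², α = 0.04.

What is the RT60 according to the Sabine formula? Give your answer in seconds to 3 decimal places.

Equivalent absorption area: A = 6.9×0.34 + 1.5×0.38 + 14.8×0.04 + 220×0.64 + 220×0.09 + 268.2×0.16 + 18.6×0.04 = 207.764 m².
Room volume: 1100 m³.
T = 0.161 V/A = 0.161·1100/207.764 = 0.852 s.

0.852 s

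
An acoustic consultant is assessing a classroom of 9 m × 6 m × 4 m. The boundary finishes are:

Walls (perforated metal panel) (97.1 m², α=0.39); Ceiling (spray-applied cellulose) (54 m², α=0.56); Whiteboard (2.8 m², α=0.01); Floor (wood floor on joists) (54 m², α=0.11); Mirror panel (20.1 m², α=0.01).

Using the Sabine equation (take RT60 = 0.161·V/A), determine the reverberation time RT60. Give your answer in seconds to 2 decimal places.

0.47 seconds

Equivalent absorption area: A = 97.1*0.39 + 54*0.56 + 2.8*0.01 + 54*0.11 + 20.1*0.01 = 74.278 m².
Room volume: 216 m³.
Sabine: RT60 = 0.161 × 216 / 74.278 = 0.47 s.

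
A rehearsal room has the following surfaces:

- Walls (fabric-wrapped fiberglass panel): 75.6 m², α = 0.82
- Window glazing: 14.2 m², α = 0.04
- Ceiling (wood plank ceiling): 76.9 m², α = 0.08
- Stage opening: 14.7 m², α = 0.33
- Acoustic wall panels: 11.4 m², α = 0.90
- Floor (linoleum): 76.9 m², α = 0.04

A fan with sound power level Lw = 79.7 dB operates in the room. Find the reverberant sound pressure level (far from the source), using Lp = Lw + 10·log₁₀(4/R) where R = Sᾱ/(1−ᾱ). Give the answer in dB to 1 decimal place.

64.6 dB

Σ(Sᵢαᵢ) = 75.6×0.82 + 14.2×0.04 + 76.9×0.08 + 14.7×0.33 + 11.4×0.90 + 76.9×0.04 = 86.899; total area S = 269.7 m².
ᾱ = 0.3222, so room constant R = A/(1−ᾱ) = 128.207 m².
Lp = Lw + 10 log₁₀(4/R) = 79.7 -15.06 = 64.6 dB.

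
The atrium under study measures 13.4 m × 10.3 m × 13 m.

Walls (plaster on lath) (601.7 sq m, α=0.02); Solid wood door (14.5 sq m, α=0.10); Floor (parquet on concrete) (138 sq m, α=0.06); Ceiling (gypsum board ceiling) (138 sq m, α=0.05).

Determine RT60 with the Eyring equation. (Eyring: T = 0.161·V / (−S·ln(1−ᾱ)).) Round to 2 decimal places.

9.92 s

Total surface area S = 601.7 + 14.5 + 138 + 138 = 892.2 sq m.
Absorption A = 601.7×0.02 + 14.5×0.10 + 138×0.06 + 138×0.05 = 28.664 sabins.
ᾱ = 28.664 / 892.2 = 0.0321.
−S·ln(1−ᾱ) = −892.2 × ln(1 − 0.0321) = 29.109.
V = 13.4 × 10.3 × 13 = 1794.26 m³.
RT60 = 0.161 × 1794.26 / 29.109 = 9.92 s.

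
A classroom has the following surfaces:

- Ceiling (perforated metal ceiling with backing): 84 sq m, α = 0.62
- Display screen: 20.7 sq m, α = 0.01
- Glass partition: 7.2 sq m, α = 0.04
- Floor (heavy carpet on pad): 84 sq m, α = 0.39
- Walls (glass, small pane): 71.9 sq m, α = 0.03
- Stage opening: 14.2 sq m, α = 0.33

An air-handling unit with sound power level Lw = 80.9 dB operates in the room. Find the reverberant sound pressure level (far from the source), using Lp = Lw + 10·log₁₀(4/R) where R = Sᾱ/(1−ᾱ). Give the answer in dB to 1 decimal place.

65.6 dB

Σ(Sᵢαᵢ) = 84×0.62 + 20.7×0.01 + 7.2×0.04 + 84×0.39 + 71.9×0.03 + 14.2×0.33 = 92.178; total area S = 282.0 sq m.
ᾱ = 92.178/282.0 = 0.3269; R = Sᾱ/(1−ᾱ) = 92.178/(1−0.3269) = 136.945 sq m.
Lp = Lw + 10 log₁₀(4/R) = 80.9 -15.34 = 65.6 dB.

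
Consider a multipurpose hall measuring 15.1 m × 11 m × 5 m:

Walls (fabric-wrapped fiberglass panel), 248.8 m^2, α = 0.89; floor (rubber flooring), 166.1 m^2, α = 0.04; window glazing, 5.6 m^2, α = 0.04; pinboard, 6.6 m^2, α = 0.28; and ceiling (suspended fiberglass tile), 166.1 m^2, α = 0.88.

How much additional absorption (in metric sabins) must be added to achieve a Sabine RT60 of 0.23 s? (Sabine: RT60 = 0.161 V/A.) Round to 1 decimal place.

Total absorption A₁ = 248.8*0.89 + 166.1*0.04 + 5.6*0.04 + 6.6*0.28 + 166.1*0.88
  = 221.432 + 6.644 + 0.224 + 1.848 + 146.168 = 376.316 m^2 sabins.
Target A₂ = 0.161·830.5/0.23 = 581.350 sabins (V = 830.5 m³).
Additional absorption ΔA = 581.350 − 376.316 = 205.0 sabins.

205.0 sabins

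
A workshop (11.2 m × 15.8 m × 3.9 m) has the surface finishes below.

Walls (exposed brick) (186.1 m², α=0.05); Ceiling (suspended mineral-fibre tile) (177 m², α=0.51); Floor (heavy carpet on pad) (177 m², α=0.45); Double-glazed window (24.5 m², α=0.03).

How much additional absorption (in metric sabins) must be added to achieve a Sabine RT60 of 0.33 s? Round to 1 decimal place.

Equivalent absorption area: A₁ = 186.1*0.05 + 177*0.51 + 177*0.45 + 24.5*0.03 = 179.960 m².
Target A₂ = 0.161·690.144/0.33 = 336.707 sabins (V = 690.144 m³).
Shortfall: 336.707 − 179.960 = 156.7 sabins.

156.7 sabins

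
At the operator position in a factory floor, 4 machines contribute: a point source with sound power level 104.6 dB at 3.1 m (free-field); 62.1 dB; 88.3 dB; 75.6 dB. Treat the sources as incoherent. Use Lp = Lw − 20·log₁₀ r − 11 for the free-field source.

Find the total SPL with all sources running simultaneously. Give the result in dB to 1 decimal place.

Source at 3.1 m: Lp = 104.6 − 20·log₁₀(3.1) − 11 = 83.8 dB.
Σ 10^(Lᵢ/10) = 9.539e+08.
L_total = 10·log₁₀(9.539e+08) = 89.8 dB.

89.8 dB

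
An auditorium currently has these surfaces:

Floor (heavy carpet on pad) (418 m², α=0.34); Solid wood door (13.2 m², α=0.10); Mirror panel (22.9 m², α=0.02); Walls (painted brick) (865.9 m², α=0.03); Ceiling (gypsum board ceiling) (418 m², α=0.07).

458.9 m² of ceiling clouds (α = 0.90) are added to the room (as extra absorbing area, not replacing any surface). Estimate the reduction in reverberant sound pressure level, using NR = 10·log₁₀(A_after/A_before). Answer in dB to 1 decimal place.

Summing Sᵢαᵢ: 142.120 + 1.320 + 0.458 + 25.977 + 29.260 → A_before = 199.135 sabins.
Treatment contributes 458.9·0.90 = 413.010 sabins.
A_after = 199.135 + 413.010 = 612.145 sabins.
NR = 10·log₁₀(612.145/199.135) = 4.9 dB.

4.9 dB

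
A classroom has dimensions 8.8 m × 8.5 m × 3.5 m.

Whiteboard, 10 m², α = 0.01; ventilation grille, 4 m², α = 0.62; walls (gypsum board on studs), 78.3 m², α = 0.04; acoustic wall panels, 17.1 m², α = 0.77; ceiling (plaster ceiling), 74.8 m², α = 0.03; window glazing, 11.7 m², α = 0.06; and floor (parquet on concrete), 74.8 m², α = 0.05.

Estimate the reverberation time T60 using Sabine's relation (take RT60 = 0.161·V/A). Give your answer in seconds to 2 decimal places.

1.65 s

Total absorption A = 10·0.01 + 4·0.62 + 78.3·0.04 + 17.1·0.77 + 74.8·0.03 + 11.7·0.06 + 74.8·0.05
  = 0.100 + 2.480 + 3.132 + 13.167 + 2.244 + 0.702 + 3.740 = 25.565 m² sabins.
V = 8.8·8.5·3.5 = 261.8 m³.
Sabine: RT60 = 0.161 × 261.8 / 25.565 = 1.65 s.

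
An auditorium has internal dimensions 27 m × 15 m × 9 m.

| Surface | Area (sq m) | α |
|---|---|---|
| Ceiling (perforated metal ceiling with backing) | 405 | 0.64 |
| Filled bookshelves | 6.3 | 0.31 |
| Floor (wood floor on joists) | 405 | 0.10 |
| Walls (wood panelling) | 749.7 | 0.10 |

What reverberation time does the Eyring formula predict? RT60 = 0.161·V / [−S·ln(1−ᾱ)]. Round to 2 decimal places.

1.36 sec

S = Σ Sᵢ = 1566.0 sq m.
Σ(Sᵢαᵢ) = 405·0.64 + 6.3·0.31 + 405·0.10 + 749.7·0.10 = 376.623.
Mean coefficient ᾱ = A/S = 0.2405.
Eyring denominator: −S ln(1−ᾱ) = 430.799.
V = 27 × 15 × 9 = 3645 m³.
T = 0.161·V/[−S·ln(1−ᾱ)] = 0.161·3645/430.799 = 1.36 s.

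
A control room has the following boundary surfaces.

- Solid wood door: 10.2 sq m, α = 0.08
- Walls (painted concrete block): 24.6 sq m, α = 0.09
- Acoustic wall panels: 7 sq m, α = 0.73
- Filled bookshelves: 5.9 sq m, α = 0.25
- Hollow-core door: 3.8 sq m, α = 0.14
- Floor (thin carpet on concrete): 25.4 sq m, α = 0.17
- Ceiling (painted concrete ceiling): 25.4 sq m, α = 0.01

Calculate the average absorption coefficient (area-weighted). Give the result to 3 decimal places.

0.144

Total surface area S = 102.3 sq m.
A = 10.2·0.08 + 24.6·0.09 + 7·0.73 + 5.9·0.25 + 3.8·0.14 + 25.4·0.17 + 25.4·0.01 = 14.719 sabins.
ᾱ = 14.719 / 102.3 = 0.144.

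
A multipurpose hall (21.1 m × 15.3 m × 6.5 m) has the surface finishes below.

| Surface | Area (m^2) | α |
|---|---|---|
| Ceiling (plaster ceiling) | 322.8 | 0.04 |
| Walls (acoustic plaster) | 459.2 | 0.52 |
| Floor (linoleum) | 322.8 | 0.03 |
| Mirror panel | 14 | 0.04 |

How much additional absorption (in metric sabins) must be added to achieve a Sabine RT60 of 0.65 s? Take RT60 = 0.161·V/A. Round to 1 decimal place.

257.8 sabins

Total absorption A₁ = 322.8·0.04 + 459.2·0.52 + 322.8·0.03 + 14·0.04
  = 12.912 + 238.784 + 9.684 + 0.560 = 261.940 m^2 sabins.
For T = 0.65 s, need A₂ = 0.161·V/T = 0.161·2098.395/0.65 = 519.756 sabins.
Shortfall: 519.756 − 261.940 = 257.8 sabins.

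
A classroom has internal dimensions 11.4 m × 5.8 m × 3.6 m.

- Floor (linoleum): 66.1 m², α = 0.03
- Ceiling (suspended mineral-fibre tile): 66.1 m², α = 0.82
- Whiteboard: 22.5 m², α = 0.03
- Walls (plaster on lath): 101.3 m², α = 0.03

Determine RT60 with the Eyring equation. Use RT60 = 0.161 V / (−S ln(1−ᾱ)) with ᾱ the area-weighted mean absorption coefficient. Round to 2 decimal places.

0.56 s

Total surface area S = 66.1 + 66.1 + 22.5 + 101.3 = 256.0 m².
Absorption A = 66.1·0.03 + 66.1·0.82 + 22.5·0.03 + 101.3·0.03 = 59.899 sabins.
ᾱ = 59.899 / 256.0 = 0.2340.
Eyring denominator: −S ln(1−ᾱ) = 68.243.
V = 11.4 × 5.8 × 3.6 = 238.032 m³.
RT60 = 0.161 × 238.032 / 68.243 = 0.56 s.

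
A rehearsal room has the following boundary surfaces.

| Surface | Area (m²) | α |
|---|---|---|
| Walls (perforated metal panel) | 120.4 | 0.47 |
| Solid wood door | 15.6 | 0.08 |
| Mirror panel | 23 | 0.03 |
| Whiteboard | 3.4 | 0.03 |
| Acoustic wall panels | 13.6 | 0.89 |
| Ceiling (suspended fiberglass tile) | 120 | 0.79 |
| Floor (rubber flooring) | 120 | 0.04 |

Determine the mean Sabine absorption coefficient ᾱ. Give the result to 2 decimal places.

0.41

S = Σ Sᵢ = 120.4 + 15.6 + 23 + 3.4 + 13.6 + 120 + 120 = 416.0 m².
A = 120.4·0.47 + 15.6·0.08 + 23·0.03 + 3.4·0.03 + 13.6·0.89 + 120·0.79 + 120·0.04 = 170.332 sabins.
ᾱ = 170.332 / 416.0 = 0.41.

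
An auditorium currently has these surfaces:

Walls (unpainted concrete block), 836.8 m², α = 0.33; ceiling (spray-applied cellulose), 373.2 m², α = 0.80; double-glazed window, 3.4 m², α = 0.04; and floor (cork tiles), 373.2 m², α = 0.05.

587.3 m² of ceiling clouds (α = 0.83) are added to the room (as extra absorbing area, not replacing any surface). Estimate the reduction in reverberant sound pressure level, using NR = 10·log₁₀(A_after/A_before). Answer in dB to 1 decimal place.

Total absorption A_before = 836.8·0.33 + 373.2·0.80 + 3.4·0.04 + 373.2·0.05
  = 276.144 + 298.560 + 0.136 + 18.660 = 593.500 m² sabins.
Treatment contributes 587.3·0.83 = 487.459 sabins.
A_after = 593.500 + 487.459 = 1080.959 sabins.
Reduction = 10 log₁₀(A_after/A_before) = 10 log₁₀(1.8213) = 2.6 dB.

2.6 dB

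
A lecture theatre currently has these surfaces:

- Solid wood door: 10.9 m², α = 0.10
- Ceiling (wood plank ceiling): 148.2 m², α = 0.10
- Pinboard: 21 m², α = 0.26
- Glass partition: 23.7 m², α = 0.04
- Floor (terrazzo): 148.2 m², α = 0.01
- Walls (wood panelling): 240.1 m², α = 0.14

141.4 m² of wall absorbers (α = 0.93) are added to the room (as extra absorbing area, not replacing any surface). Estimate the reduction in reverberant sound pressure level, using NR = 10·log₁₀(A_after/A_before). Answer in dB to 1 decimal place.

5.2 dB

Equivalent absorption area: A_before = 10.9·0.10 + 148.2·0.10 + 21·0.26 + 23.7·0.04 + 148.2·0.01 + 240.1·0.14 = 57.414 m².
Treatment contributes 141.4·0.93 = 131.502 sabins.
New total A_after = 188.916 sabins.
Reduction = 10 log₁₀(A_after/A_before) = 10 log₁₀(3.2904) = 5.2 dB.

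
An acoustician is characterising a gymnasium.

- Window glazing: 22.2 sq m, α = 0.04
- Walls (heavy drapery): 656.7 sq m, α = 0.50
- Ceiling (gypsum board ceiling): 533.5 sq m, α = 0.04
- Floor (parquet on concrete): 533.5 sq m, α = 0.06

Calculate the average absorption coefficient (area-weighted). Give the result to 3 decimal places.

S = Σ Sᵢ = 22.2 + 656.7 + 533.5 + 533.5 = 1745.9 sq m.
Σ(Sᵢαᵢ) = 22.2·0.04 + 656.7·0.50 + 533.5·0.04 + 533.5·0.06 = 382.588.
ᾱ = 382.588 / 1745.9 = 0.219.

0.219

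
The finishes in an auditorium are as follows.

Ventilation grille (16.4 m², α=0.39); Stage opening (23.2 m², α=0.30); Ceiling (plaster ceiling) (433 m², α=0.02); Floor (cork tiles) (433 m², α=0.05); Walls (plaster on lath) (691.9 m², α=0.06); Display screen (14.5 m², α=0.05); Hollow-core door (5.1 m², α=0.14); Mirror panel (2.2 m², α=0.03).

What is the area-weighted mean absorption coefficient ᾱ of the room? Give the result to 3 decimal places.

S = Σ Sᵢ = 16.4 + 23.2 + 433 + 433 + 691.9 + 14.5 + 5.1 + 2.2 = 1619.3 m².
Σ(Sᵢαᵢ) = 16.4*0.39 + 23.2*0.30 + 433*0.02 + 433*0.05 + 691.9*0.06 + 14.5*0.05 + 5.1*0.14 + 2.2*0.03 = 86.685.
ᾱ = A/S = 0.054.

0.054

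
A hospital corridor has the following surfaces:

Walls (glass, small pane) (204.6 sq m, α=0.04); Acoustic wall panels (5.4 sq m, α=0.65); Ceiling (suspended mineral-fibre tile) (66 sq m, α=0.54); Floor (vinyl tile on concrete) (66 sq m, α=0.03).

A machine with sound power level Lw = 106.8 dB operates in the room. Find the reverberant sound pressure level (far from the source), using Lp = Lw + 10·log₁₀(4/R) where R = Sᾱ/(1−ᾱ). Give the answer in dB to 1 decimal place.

95.2 dB

A = 49.314 sabins; S = 342.0 sq m.
ᾱ = 49.314/342.0 = 0.1442; R = Sᾱ/(1−ᾱ) = 49.314/(1−0.1442) = 57.623 sq m.
Lp = 106.8 + 10·log₁₀(4/57.623) = 106.8 + (-11.59) = 95.2 dB.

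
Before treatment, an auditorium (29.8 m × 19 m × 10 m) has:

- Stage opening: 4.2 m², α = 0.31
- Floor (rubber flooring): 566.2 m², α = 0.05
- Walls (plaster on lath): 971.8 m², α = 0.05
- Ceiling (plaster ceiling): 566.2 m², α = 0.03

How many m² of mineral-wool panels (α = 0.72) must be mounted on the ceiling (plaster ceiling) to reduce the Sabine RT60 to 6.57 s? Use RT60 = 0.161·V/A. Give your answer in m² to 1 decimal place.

A₁ = Σ Sᵢαᵢ = 4.2*0.31 + 566.2*0.05 + 971.8*0.05 + 566.2*0.03 = 95.188 sabins.
Required A₂ = 0.161·5662/6.57 = 138.749 sabins.
ΔA needed = 138.749 − 95.188 = 43.561 sabins.
Net gain per m²: Δα = 0.72 − 0.03 = 0.69.
Area = ΔA/Δα = 43.561/0.69 = 63.1 m².

63.1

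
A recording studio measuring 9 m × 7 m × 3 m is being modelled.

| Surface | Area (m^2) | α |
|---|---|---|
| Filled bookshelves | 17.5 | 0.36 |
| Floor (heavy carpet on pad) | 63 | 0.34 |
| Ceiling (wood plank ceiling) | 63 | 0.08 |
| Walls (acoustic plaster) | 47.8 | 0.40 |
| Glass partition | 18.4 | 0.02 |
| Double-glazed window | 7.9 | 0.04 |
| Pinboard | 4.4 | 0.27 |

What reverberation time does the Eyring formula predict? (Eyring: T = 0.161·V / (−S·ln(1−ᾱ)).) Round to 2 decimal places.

0.49 s

S = Σ Sᵢ = 222.0 m^2.
Absorption A = 17.5·0.36 + 63·0.34 + 63·0.08 + 47.8·0.40 + 18.4·0.02 + 7.9·0.04 + 4.4·0.27 = 53.752 sabins.
ᾱ = 53.752 / 222.0 = 0.2421.
Eyring denominator: −S ln(1−ᾱ) = 61.539.
V = 9 × 7 × 3 = 189 m³.
RT60 = 0.161 × 189 / 61.539 = 0.49 s.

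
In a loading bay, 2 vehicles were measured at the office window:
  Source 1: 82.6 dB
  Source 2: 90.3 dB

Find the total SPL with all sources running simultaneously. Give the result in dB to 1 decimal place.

Σ 10^(Lᵢ/10) = 1.253e+09.
Back to dB: 10·log₁₀ Σ = 91.0 dB.

91.0 dB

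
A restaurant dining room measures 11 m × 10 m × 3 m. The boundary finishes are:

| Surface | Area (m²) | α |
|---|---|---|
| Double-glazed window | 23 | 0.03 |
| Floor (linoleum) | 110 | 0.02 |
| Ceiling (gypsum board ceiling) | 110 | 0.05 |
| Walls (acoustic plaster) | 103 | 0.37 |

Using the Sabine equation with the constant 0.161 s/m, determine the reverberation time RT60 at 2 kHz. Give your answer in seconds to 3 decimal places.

1.143 s

A = Σ Sᵢαᵢ = 23×0.03 + 110×0.02 + 110×0.05 + 103×0.37 = 46.500 sabins.
Room volume: 330 m³.
Sabine: RT60 = 0.161 × 330 / 46.500 = 1.143 s.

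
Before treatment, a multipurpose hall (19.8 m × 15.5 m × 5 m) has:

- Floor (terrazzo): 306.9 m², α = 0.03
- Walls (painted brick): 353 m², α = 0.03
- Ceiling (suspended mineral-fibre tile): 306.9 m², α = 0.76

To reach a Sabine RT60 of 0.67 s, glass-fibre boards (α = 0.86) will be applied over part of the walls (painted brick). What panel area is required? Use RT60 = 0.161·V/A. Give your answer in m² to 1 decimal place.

A₁ = Σ Sᵢαᵢ = 306.9×0.03 + 353×0.03 + 306.9×0.76 = 253.041 sabins.
V = 1534.5 m³. Target absorption A₂ = 0.161 × 1534.5 / 0.67 = 368.738 sabins.
Absorption to add: 368.738 − 253.041 = 115.697 sabins.
Net gain per m²: Δα = 0.86 − 0.03 = 0.83.
Panel area = 115.697 / 0.83 = 139.4 m².

139.4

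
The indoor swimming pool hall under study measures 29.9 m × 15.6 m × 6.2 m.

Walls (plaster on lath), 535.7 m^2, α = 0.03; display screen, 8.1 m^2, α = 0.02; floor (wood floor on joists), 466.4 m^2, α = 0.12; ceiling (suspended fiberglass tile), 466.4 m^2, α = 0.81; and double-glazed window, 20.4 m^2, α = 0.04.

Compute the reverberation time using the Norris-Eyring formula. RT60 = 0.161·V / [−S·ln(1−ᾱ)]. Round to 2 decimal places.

0.87 s

Total surface area S = 535.7 + 8.1 + 466.4 + 466.4 + 20.4 = 1497.0 m^2.
Σ(Sᵢαᵢ) = 535.7×0.03 + 8.1×0.02 + 466.4×0.12 + 466.4×0.81 + 20.4×0.04 = 450.801.
ᾱ = 450.801 / 1497.0 = 0.3011.
Eyring denominator: −S ln(1−ᾱ) = 536.297.
V = 29.9 × 15.6 × 6.2 = 2891.928 m³.
RT60 = 0.161 × 2891.928 / 536.297 = 0.87 s.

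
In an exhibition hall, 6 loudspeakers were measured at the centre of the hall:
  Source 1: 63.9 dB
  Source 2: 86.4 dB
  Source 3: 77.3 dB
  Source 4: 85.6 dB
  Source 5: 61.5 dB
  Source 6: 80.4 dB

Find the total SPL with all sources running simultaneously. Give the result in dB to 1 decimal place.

89.9 dB

Σ 10^(Lᵢ/10) = 9.668e+08.
Combined level = 10 log₁₀(9.668e+08) = 89.9 dB.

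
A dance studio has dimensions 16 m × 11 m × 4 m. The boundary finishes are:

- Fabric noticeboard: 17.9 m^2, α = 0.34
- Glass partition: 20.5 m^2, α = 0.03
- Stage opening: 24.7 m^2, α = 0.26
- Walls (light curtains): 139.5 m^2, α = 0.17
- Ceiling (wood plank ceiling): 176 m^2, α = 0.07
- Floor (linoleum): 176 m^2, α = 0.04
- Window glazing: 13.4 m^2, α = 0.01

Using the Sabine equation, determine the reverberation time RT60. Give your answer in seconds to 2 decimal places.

2.01 s

Equivalent absorption area: A = 17.9*0.34 + 20.5*0.03 + 24.7*0.26 + 139.5*0.17 + 176*0.07 + 176*0.04 + 13.4*0.01 = 56.332 m^2.
V = 16·11·4 = 704 m³.
Sabine: RT60 = 0.161 × 704 / 56.332 = 2.01 s.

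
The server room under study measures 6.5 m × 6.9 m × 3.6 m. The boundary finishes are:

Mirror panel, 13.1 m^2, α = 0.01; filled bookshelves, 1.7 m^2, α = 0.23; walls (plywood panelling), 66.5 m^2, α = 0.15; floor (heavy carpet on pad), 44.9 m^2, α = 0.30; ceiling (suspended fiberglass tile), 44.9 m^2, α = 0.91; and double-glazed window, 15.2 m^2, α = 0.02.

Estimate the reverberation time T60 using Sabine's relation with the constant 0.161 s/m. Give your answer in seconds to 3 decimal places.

Summing Sᵢαᵢ: 0.131 + 0.391 + 9.975 + 13.470 + 40.859 + 0.304 → A = 65.130 sabins.
Room volume: 161.46 m³.
Sabine: RT60 = 0.161 × 161.46 / 65.130 = 0.399 s.

0.399 seconds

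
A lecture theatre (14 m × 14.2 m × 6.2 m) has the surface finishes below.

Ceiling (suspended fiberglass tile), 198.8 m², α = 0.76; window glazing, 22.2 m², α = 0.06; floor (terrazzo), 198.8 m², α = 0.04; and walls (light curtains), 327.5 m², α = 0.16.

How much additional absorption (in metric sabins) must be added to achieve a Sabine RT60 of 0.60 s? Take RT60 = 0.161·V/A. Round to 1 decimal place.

118.0 sabins

A₁ = Σ Sᵢαᵢ = 198.8*0.76 + 22.2*0.06 + 198.8*0.04 + 327.5*0.16 = 212.772 sabins.
For T = 0.60 s, need A₂ = 0.161·V/T = 0.161·1232.56/0.60 = 330.737 sabins.
Additional absorption ΔA = 330.737 − 212.772 = 118.0 sabins.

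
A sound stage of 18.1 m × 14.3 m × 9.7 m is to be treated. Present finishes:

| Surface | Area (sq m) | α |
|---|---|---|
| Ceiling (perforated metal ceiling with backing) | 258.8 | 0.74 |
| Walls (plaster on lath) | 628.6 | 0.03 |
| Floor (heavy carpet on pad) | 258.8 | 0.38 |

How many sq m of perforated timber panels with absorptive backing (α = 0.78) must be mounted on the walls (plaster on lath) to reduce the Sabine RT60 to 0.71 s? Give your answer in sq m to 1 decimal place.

Equivalent absorption area: A₁ = 258.8×0.74 + 628.6×0.03 + 258.8×0.38 = 308.714 sq m.
Required A₂ = 0.161·2510.651/0.71 = 569.317 sabins.
Absorption to add: 569.317 − 308.714 = 260.603 sabins.
Net gain per sq m: Δα = 0.78 − 0.03 = 0.75.
Area = ΔA/Δα = 260.603/0.75 = 347.5 sq m.

347.5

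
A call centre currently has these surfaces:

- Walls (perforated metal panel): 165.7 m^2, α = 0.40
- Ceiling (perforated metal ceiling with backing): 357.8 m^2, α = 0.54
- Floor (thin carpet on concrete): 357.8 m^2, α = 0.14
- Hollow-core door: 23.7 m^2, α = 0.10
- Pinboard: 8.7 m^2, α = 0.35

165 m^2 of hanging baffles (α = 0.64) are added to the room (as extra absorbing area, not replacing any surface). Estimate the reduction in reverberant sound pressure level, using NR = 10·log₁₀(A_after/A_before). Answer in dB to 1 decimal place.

1.3 dB

Total absorption A_before = 165.7×0.40 + 357.8×0.54 + 357.8×0.14 + 23.7×0.10 + 8.7×0.35
  = 66.280 + 193.212 + 50.092 + 2.370 + 3.045 = 314.999 m^2 sabins.
Treatment contributes 165·0.64 = 105.600 sabins.
New total A_after = 420.599 sabins.
NR = 10·log₁₀(420.599/314.999) = 1.3 dB.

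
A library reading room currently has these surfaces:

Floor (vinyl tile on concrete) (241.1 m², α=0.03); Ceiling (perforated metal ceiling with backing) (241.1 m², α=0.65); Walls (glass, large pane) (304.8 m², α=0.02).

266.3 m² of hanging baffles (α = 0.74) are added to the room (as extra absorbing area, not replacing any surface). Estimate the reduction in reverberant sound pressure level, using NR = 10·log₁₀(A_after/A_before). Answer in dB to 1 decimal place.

3.3 dB

Total absorption A_before = 241.1·0.03 + 241.1·0.65 + 304.8·0.02
  = 7.233 + 156.715 + 6.096 = 170.044 m² sabins.
Treatment contributes 266.3·0.74 = 197.062 sabins.
New total A_after = 367.106 sabins.
NR = 10·log₁₀(367.106/170.044) = 3.3 dB.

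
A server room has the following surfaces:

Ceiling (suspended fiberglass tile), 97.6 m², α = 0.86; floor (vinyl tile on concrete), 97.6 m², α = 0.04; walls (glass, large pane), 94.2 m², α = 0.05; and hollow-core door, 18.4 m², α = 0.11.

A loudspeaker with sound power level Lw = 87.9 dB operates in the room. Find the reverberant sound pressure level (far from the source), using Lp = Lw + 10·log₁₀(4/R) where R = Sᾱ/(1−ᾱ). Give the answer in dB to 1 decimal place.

72.6 dB

A = 94.574 sabins; S = 307.8 m².
ᾱ = 0.3073, so room constant R = A/(1−ᾱ) = 136.530 m².
Lp = 87.9 + 10·log₁₀(4/136.530) = 87.9 + (-15.33) = 72.6 dB.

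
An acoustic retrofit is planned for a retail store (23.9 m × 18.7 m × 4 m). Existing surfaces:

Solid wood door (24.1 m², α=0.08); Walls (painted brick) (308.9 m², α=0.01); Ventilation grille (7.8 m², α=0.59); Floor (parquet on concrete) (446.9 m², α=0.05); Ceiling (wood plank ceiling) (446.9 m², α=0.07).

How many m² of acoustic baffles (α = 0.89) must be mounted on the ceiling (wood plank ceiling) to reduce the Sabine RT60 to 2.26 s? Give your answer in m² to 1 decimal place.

Equivalent absorption area: A₁ = 24.1*0.08 + 308.9*0.01 + 7.8*0.59 + 446.9*0.05 + 446.9*0.07 = 63.247 m².
V = 1787.72 m³. Target absorption A₂ = 0.161 × 1787.72 / 2.26 = 127.355 sabins.
ΔA needed = 127.355 − 63.247 = 64.108 sabins.
Net gain per m²: Δα = 0.89 − 0.07 = 0.82.
Area = ΔA/Δα = 64.108/0.82 = 78.2 m².

78.2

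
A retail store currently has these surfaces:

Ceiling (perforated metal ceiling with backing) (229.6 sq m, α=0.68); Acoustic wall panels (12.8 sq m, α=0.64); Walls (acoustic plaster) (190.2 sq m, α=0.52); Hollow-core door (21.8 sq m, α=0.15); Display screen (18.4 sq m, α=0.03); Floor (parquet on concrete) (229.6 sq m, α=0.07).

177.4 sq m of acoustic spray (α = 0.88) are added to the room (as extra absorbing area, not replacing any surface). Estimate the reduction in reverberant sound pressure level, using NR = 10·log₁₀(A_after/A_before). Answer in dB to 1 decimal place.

Total absorption A_before = 229.6*0.68 + 12.8*0.64 + 190.2*0.52 + 21.8*0.15 + 18.4*0.03 + 229.6*0.07
  = 156.128 + 8.192 + 98.904 + 3.270 + 0.552 + 16.072 = 283.118 sq m sabins.
Treatment contributes 177.4·0.88 = 156.112 sabins.
A_after = 283.118 + 156.112 = 439.230 sabins.
NR = 10·log₁₀(439.230/283.118) = 1.9 dB.

1.9 dB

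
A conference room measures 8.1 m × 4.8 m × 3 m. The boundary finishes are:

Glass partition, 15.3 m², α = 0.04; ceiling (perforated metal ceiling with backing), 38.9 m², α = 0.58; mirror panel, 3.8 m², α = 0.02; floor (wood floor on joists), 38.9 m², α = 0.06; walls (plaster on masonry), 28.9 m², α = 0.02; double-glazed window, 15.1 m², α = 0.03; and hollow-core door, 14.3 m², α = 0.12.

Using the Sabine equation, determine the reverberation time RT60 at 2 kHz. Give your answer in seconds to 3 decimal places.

A = Σ Sᵢαᵢ = 15.3×0.04 + 38.9×0.58 + 3.8×0.02 + 38.9×0.06 + 28.9×0.02 + 15.1×0.03 + 14.3×0.12 = 28.331 sabins.
Room volume: 116.64 m³.
RT60 = 0.161 · V / A = 0.161 × 116.64 / 28.331 = 0.663 s.

0.663 s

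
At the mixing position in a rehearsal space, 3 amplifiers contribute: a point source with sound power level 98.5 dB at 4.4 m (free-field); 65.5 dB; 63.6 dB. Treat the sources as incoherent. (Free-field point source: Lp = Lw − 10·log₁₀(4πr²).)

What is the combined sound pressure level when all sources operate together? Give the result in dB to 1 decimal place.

75.4 dB

Source at 4.4 m: Lp = 98.5 − 10·log₁₀(4π·4.4²) = 98.5 − 10·log₁₀(243.285) = 74.6 dB.
Converting to relative power and adding: 10^(74.6/10) + 10^(65.5/10) + 10^(63.6/10) = 3.468e+07.
Back to dB: 10·log₁₀ Σ = 75.4 dB.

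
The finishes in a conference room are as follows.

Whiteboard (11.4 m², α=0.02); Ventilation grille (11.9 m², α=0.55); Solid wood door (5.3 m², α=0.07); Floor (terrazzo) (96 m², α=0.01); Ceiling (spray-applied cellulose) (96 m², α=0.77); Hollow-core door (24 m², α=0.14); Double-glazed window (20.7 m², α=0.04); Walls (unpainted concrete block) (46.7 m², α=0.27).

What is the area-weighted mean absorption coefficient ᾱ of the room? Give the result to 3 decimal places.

Total surface area S = 312.0 m².
Σ(Sᵢαᵢ) = 11.4×0.02 + 11.9×0.55 + 5.3×0.07 + 96×0.01 + 96×0.77 + 24×0.14 + 20.7×0.04 + 46.7×0.27 = 98.821.
ᾱ = A/S = 0.317.

0.317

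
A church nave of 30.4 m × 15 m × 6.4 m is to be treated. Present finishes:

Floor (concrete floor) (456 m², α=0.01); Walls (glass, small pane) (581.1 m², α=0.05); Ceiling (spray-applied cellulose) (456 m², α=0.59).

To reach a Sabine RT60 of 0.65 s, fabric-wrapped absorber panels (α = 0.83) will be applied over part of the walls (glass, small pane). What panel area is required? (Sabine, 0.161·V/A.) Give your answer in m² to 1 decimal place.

538.7

Summing Sᵢαᵢ: 4.560 + 29.055 + 269.040 → A₁ = 302.655 sabins.
Required A₂ = 0.161·2918.4/0.65 = 722.865 sabins.
Absorption to add: 722.865 − 302.655 = 420.210 sabins.
Each m² of panel replacing the walls (glass, small pane) adds (0.83 − 0.05) = 0.78 sabins.
Area = ΔA/Δα = 420.210/0.78 = 538.7 m².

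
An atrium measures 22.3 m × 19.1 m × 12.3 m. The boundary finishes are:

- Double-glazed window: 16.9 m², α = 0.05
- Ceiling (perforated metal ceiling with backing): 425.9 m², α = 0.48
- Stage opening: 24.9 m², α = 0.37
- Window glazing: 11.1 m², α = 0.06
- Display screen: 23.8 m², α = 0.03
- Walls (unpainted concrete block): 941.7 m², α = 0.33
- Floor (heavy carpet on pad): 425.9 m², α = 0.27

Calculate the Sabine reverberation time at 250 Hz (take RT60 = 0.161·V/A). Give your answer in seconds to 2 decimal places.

1.31 s

A = Σ Sᵢαᵢ = 16.9·0.05 + 425.9·0.48 + 24.9·0.37 + 11.1·0.06 + 23.8·0.03 + 941.7·0.33 + 425.9·0.27 = 641.624 sabins.
V = 22.3·19.1·12.3 = 5238.939 m³.
RT60 = 0.161 · V / A = 0.161 × 5238.939 / 641.624 = 1.31 s.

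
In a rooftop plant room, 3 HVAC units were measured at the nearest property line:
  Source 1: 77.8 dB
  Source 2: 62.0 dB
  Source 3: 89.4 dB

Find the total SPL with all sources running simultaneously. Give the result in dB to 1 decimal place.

89.7 dB

Σ 10^(Lᵢ/10) = 9.328e+08.
L_total = 10·log₁₀(9.328e+08) = 89.7 dB.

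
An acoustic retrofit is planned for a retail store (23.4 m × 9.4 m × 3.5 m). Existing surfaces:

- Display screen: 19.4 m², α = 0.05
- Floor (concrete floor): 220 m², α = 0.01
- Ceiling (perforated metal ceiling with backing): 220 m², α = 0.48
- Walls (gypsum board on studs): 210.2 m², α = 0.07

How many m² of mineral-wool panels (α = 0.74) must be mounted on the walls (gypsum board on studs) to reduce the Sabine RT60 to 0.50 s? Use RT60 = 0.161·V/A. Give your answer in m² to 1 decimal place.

185.7

Total absorption A₁ = 19.4·0.05 + 220·0.01 + 220·0.48 + 210.2·0.07
  = 0.970 + 2.200 + 105.600 + 14.714 = 123.484 m² sabins.
V = 769.86 m³. Target absorption A₂ = 0.161 × 769.86 / 0.50 = 247.895 sabins.
Absorption to add: 247.895 − 123.484 = 124.411 sabins.
Each m² of panel replacing the walls (gypsum board on studs) adds (0.74 − 0.07) = 0.67 sabins.
Panel area = 124.411 / 0.67 = 185.7 m².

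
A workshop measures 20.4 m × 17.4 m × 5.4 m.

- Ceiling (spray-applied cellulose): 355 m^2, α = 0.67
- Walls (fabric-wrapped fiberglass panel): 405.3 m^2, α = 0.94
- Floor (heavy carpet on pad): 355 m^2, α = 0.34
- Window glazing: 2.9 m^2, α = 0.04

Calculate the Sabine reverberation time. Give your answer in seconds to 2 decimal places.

Summing Sᵢαᵢ: 237.850 + 380.982 + 120.700 + 0.116 → A = 739.648 sabins.
Room volume: 1916.784 m³.
Sabine: RT60 = 0.161 × 1916.784 / 739.648 = 0.42 s.

0.42 s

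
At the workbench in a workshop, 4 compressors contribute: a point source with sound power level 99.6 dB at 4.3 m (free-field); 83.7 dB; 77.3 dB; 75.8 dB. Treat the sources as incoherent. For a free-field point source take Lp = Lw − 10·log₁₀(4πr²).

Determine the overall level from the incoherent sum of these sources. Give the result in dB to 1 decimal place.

85.6 dB

Source at 4.3 m: Lp = 99.6 − 10·log₁₀(4π·4.3²) = 99.6 − 10·log₁₀(232.352) = 75.9 dB.
Σ 10^(Lᵢ/10) = 3.65e+08.
L_total = 10·log₁₀(3.65e+08) = 85.6 dB.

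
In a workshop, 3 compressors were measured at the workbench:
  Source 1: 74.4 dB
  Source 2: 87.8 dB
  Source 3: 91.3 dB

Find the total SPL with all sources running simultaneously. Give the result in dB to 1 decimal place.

Σ 10^(Lᵢ/10) = 1.979e+09.
L_total = 10·log₁₀(1.979e+09) = 93.0 dB.

93.0 dB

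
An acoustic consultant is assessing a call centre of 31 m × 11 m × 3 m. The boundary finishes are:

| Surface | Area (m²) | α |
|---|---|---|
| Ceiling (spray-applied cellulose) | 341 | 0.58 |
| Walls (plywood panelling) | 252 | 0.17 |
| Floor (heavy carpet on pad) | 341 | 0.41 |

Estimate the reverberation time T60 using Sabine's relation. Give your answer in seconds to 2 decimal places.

0.43 s

Equivalent absorption area: A = 341*0.58 + 252*0.17 + 341*0.41 = 380.430 m².
Volume V = 31 × 11 × 3 = 1023 m³.
Sabine: RT60 = 0.161 × 1023 / 380.430 = 0.43 s.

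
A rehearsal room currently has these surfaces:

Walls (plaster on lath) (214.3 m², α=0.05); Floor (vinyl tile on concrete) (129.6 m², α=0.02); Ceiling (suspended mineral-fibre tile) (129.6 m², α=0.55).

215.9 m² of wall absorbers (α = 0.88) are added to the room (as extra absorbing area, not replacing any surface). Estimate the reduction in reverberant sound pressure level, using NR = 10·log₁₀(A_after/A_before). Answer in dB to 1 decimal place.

Equivalent absorption area: A_before = 214.3*0.05 + 129.6*0.02 + 129.6*0.55 = 84.587 m².
Added absorption = 215.9 × 0.88 = 189.992 sabins.
A_after = 84.587 + 189.992 = 274.579 sabins.
Reduction = 10 log₁₀(A_after/A_before) = 10 log₁₀(3.2461) = 5.1 dB.

5.1 dB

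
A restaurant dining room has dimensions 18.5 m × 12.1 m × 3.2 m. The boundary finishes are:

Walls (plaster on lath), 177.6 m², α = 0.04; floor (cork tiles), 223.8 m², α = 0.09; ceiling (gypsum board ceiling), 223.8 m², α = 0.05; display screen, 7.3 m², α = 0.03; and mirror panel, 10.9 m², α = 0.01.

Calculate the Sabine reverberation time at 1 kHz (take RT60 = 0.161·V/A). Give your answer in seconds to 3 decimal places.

2.975 sec

A = Σ Sᵢαᵢ = 177.6·0.04 + 223.8·0.09 + 223.8·0.05 + 7.3·0.03 + 10.9·0.01 = 38.764 sabins.
Volume V = 18.5 × 12.1 × 3.2 = 716.32 m³.
T = 0.161 V/A = 0.161·716.32/38.764 = 2.975 s.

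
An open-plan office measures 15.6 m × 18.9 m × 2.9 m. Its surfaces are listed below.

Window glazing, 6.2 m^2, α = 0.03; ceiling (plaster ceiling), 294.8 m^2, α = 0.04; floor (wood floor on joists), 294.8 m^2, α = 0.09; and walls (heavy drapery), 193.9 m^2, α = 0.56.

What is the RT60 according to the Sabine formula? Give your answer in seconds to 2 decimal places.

Summing Sᵢαᵢ: 0.186 + 11.792 + 26.532 + 108.584 → A = 147.094 sabins.
V = 15.6·18.9·2.9 = 855.036 m³.
T = 0.161 V/A = 0.161·855.036/147.094 = 0.94 s.

0.94 s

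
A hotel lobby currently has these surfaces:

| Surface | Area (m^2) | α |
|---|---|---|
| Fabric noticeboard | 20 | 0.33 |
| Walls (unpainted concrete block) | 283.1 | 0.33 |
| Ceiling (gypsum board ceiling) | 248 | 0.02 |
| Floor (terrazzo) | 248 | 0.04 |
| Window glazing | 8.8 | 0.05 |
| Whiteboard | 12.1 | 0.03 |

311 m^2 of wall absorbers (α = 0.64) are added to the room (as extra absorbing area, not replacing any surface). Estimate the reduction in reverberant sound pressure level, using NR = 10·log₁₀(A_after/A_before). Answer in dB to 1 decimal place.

4.3 dB

Total absorption A_before = 20*0.33 + 283.1*0.33 + 248*0.02 + 248*0.04 + 8.8*0.05 + 12.1*0.03
  = 6.600 + 93.423 + 4.960 + 9.920 + 0.440 + 0.363 = 115.706 m^2 sabins.
Added absorption = 311 × 0.64 = 199.040 sabins.
A_after = 115.706 + 199.040 = 314.746 sabins.
NR = 10·log₁₀(314.746/115.706) = 4.3 dB.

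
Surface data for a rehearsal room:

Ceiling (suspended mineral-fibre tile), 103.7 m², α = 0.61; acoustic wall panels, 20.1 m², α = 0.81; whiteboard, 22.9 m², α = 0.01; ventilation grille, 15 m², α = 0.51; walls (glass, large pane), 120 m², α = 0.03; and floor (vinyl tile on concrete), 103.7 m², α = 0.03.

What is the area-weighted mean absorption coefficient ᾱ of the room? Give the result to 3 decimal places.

S = Σ Sᵢ = 103.7 + 20.1 + 22.9 + 15 + 120 + 103.7 = 385.4 m².
A = 103.7×0.61 + 20.1×0.81 + 22.9×0.01 + 15×0.51 + 120×0.03 + 103.7×0.03 = 94.128 sabins.
ᾱ = A/S = 0.244.

0.244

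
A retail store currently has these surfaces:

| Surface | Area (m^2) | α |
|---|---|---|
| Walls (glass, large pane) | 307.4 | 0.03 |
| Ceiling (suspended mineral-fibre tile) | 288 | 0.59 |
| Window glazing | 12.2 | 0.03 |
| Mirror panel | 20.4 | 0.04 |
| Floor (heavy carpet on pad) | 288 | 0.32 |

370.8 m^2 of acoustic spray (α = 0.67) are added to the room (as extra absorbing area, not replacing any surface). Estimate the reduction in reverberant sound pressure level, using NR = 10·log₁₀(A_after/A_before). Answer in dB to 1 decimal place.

Equivalent absorption area: A_before = 307.4·0.03 + 288·0.59 + 12.2·0.03 + 20.4·0.04 + 288·0.32 = 272.484 m^2.
Added absorption = 370.8 × 0.67 = 248.436 sabins.
New total A_after = 520.920 sabins.
NR = 10·log₁₀(520.920/272.484) = 2.8 dB.

2.8 dB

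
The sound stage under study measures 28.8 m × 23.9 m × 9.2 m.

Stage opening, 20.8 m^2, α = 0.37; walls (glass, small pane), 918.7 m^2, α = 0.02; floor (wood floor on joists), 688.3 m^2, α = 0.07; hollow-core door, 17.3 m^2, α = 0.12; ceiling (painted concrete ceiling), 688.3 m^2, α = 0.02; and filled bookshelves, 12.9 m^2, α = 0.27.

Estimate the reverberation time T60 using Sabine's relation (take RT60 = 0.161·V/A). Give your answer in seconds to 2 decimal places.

Total absorption A = 20.8·0.37 + 918.7·0.02 + 688.3·0.07 + 17.3·0.12 + 688.3·0.02 + 12.9·0.27
  = 7.696 + 18.374 + 48.181 + 2.076 + 13.766 + 3.483 = 93.576 m^2 sabins.
Volume V = 28.8 × 23.9 × 9.2 = 6332.544 m³.
T = 0.161 V/A = 0.161·6332.544/93.576 = 10.90 s.

10.90 seconds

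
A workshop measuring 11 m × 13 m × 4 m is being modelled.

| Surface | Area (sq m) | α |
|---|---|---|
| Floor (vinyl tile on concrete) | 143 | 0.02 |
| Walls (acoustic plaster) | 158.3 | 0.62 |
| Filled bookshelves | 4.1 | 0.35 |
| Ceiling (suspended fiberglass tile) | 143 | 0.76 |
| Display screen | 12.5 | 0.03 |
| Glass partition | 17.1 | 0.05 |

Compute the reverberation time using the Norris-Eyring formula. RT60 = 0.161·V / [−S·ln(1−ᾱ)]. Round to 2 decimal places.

Total surface area S = 143 + 158.3 + 4.1 + 143 + 12.5 + 17.1 = 478.0 sq m.
Absorption A = 143×0.02 + 158.3×0.62 + 4.1×0.35 + 143×0.76 + 12.5×0.03 + 17.1×0.05 = 212.351 sabins.
Mean coefficient ᾱ = A/S = 0.4442.
−S·ln(1−ᾱ) = −478.0 × ln(1 − 0.4442) = 280.752.
V = 11 × 13 × 4 = 572 m³.
T = 0.161·V/[−S·ln(1−ᾱ)] = 0.161·572/280.752 = 0.33 s.

0.33 s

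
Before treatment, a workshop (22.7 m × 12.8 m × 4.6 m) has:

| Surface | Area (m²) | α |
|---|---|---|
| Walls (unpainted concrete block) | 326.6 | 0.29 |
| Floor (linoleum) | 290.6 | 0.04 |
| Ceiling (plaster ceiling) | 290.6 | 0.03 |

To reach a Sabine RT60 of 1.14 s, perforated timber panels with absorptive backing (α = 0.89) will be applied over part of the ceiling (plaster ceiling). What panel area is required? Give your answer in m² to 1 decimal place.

Total absorption A₁ = 326.6×0.29 + 290.6×0.04 + 290.6×0.03
  = 94.714 + 11.624 + 8.718 = 115.056 m² sabins.
Required A₂ = 0.161·1336.576/1.14 = 188.762 sabins.
ΔA needed = 188.762 − 115.056 = 73.706 sabins.
Each m² of panel replacing the ceiling (plaster ceiling) adds (0.89 − 0.03) = 0.86 sabins.
Panel area = 73.706 / 0.86 = 85.7 m².

85.7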